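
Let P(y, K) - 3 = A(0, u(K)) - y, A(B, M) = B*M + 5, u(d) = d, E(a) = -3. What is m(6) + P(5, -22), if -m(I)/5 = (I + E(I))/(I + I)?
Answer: 7/4 ≈ 1.7500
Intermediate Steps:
A(B, M) = 5 + B*M
m(I) = -5*(-3 + I)/(2*I) (m(I) = -5*(I - 3)/(I + I) = -5*(-3 + I)/(2*I))
P(y, K) = 8 - y (P(y, K) = 3 + ((5 + 0*K) - y) = 3 + ((5 + 0) - y) = 3 + (5 - y) = 8 - y)
m(6) + P(5, -22) = (5/2)*(3 - 1*6)/6 + (8 - 1*5) = (5/2)*(1/6)*(3 - 6) + (8 - 5) = (5/2)*(1/6)*(-3) + 3 = -5/4 + 3 = 7/4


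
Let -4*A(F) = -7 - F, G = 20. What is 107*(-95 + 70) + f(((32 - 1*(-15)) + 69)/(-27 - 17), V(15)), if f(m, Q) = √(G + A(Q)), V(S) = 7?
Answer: -2675 + √94/2 ≈ -2670.2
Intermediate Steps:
A(F) = 7/4 + F/4 (A(F) = -(-7 - F)/4 = 7/4 + F/4)
f(m, Q) = √(87/4 + Q/4) (f(m, Q) = √(20 + (7/4 + Q/4)) = √(87/4 + Q/4))
107*(-95 + 70) + f(((32 - 1*(-15)) + 69)/(-27 - 17), V(15)) = 107*(-95 + 70) + √(87 + 7)/2 = 107*(-25) + √94/2 = -2675 + √94/2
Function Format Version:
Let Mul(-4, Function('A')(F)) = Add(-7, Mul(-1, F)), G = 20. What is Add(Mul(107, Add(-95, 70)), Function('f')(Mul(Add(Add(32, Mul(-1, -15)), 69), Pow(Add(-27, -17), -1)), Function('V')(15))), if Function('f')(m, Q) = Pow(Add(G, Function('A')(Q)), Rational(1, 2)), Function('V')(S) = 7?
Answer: Add(-2675, Mul(Rational(1, 2), Pow(94, Rational(1, 2)))) ≈ -2670.2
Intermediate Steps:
Function('A')(F) = Add(Rational(7, 4), Mul(Rational(1, 4), F)) (Function('A')(F) = Mul(Rational(-1, 4), Add(-7, Mul(-1, F))) = Add(Rational(7, 4), Mul(Rational(1, 4), F)))
Function('f')(m, Q) = Pow(Add(Rational(87, 4), Mul(Rational(1, 4), Q)), Rational(1, 2)) (Function('f')(m, Q) = Pow(Add(20, Add(Rational(7, 4), Mul(Rational(1, 4), Q))), Rational(1, 2)) = Pow(Add(Rational(87, 4), Mul(Rational(1, 4), Q)), Rational(1, 2)))
Add(Mul(107, Add(-95, 70)), Function('f')(Mul(Add(Add(32, Mul(-1, -15)), 69), Pow(Add(-27, -17), -1)), Function('V')(15))) = Add(Mul(107, Add(-95, 70)), Mul(Rational(1, 2), Pow(Add(87, 7), Rational(1, 2)))) = Add(Mul(107, -25), Mul(Rational(1, 2), Pow(94, Rational(1, 2)))) = Add(-2675, Mul(Rational(1, 2), Pow(94, Rational(1, 2))))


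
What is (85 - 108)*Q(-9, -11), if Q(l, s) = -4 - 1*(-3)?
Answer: 23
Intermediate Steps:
Q(l, s) = -1 (Q(l, s) = -4 + 3 = -1)
(85 - 108)*Q(-9, -11) = (85 - 108)*(-1) = -23*(-1) = 23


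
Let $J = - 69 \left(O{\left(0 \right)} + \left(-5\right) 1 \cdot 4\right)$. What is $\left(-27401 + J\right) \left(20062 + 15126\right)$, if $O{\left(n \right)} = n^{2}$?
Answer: $-915626948$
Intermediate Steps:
$J = 1380$ ($J = - 69 \left(0^{2} + \left(-5\right) 1 \cdot 4\right) = - 69 \left(0 - 20\right) = \left(-69\right) \left(-20\right) = 1380$)
$\left(-27401 + J\right) \left(20062 + 15126\right) = \left(-27401 + 1380\right) \left(20062 + 15126\right) = \left(-26021\right) 35188 = -915626948$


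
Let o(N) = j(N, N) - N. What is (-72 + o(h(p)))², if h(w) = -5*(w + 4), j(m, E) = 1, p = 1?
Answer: 2116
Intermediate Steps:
h(w) = -20 - 5*w (h(w) = -5*(4 + w) = -20 - 5*w)
o(N) = 1 - N
(-72 + o(h(p)))² = (-72 + (1 - (-20 - 5*1)))² = (-72 + (1 - (-20 - 5)))² = (-72 + (1 - 1*(-25)))² = (-72 + (1 + 25))² = (-72 + 26)² = (-46)² = 2116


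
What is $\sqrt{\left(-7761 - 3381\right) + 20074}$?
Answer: $2 \sqrt{2233} \approx 94.509$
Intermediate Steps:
$\sqrt{\left(-7761 - 3381\right) + 20074} = \sqrt{-11142 + 20074} = \sqrt{8932} = 2 \sqrt{2233}$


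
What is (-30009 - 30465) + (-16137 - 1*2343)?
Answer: -78954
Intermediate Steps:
(-30009 - 30465) + (-16137 - 1*2343) = -60474 + (-16137 - 2343) = -60474 - 18480 = -78954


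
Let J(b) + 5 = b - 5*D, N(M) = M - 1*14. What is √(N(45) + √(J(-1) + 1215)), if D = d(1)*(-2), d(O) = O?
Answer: √(31 + √1219) ≈ 8.1188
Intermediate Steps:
N(M) = -14 + M (N(M) = M - 14 = -14 + M)
D = -2 (D = 1*(-2) = -2)
J(b) = 5 + b (J(b) = -5 + (b - 5*(-2)) = -5 + (b + 10) = -5 + (10 + b) = 5 + b)
√(N(45) + √(J(-1) + 1215)) = √((-14 + 45) + √((5 - 1) + 1215)) = √(31 + √(4 + 1215)) = √(31 + √1219)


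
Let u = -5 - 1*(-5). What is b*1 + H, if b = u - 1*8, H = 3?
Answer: -5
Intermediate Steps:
u = 0 (u = -5 + 5 = 0)
b = -8 (b = 0 - 1*8 = 0 - 8 = -8)
b*1 + H = -8*1 + 3 = -8 + 3 = -5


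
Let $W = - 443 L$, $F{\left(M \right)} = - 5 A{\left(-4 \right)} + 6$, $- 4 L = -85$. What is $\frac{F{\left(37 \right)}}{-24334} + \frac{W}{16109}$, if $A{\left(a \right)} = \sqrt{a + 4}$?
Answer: $- \frac{458341693}{783992812} \approx -0.58463$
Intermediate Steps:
$L = \frac{85}{4}$ ($L = \left(- \frac{1}{4}\right) \left(-85\right) = \frac{85}{4} \approx 21.25$)
$A{\left(a \right)} = \sqrt{4 + a}$
$F{\left(M \right)} = 6$ ($F{\left(M \right)} = - 5 \sqrt{4 - 4} + 6 = - 5 \sqrt{0} + 6 = \left(-5\right) 0 + 6 = 0 + 6 = 6$)
$W = - \frac{37655}{4}$ ($W = \left(-443\right) \frac{85}{4} = - \frac{37655}{4} \approx -9413.8$)
$\frac{F{\left(37 \right)}}{-24334} + \frac{W}{16109} = \frac{6}{-24334} - \frac{37655}{4 \cdot 16109} = 6 \left(- \frac{1}{24334}\right) - \frac{37655}{64436} = - \frac{3}{12167} - \frac{37655}{64436} = - \frac{458341693}{783992812}$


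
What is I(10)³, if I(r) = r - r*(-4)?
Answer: 125000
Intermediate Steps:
I(r) = 5*r (I(r) = r - (-4)*r = r + 4*r = 5*r)
I(10)³ = (5*10)³ = 50³ = 125000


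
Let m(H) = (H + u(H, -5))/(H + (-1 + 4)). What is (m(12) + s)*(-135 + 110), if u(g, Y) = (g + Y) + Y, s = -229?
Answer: 17105/3 ≈ 5701.7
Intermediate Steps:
u(g, Y) = g + 2*Y (u(g, Y) = (Y + g) + Y = g + 2*Y)
m(H) = (-10 + 2*H)/(3 + H) (m(H) = (H + (H + 2*(-5)))/(H + (-1 + 4)) = (H + (H - 10))/(H + 3) = (H + (-10 + H))/(3 + H) = (-10 + 2*H)/(3 + H))
(m(12) + s)*(-135 + 110) = (2*(-5 + 12)/(3 + 12) - 229)*(-135 + 110) = (2*7/15 - 229)*(-25) = (2*(1/15)*7 - 229)*(-25) = (14/15 - 229)*(-25) = -3421/15*(-25) = 17105/3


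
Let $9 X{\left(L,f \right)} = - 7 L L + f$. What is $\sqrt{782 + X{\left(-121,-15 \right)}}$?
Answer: $\frac{2 i \sqrt{23866}}{3} \approx 102.99 i$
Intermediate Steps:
$X{\left(L,f \right)} = - \frac{7 L^{2}}{9} + \frac{f}{9}$ ($X{\left(L,f \right)} = \frac{- 7 L L + f}{9} = \frac{- 7 L^{2} + f}{9} = \frac{f - 7 L^{2}}{9} = - \frac{7 L^{2}}{9} + \frac{f}{9}$)
$\sqrt{782 + X{\left(-121,-15 \right)}} = \sqrt{782 + \left(- \frac{7 \left(-121\right)^{2}}{9} + \frac{1}{9} \left(-15\right)\right)} = \sqrt{782 - \frac{102502}{9}} = \sqrt{- \frac{95464}{9}} = \frac{2 i \sqrt{23866}}{3}$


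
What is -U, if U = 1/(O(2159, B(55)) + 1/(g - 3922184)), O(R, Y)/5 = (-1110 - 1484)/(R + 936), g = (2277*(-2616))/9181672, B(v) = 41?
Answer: 2786444978420665/11676960765396661 ≈ 0.23863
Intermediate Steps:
g = -744579/1147709 (g = -5956632*1/9181672 = -744579/1147709 ≈ -0.64875)
O(R, Y) = -12970/(936 + R) (O(R, Y) = 5*((-1110 - 1484)/(R + 936)) = 5*(-2594/(936 + R)) = -12970/(936 + R))
U = -2786444978420665/11676960765396661 (U = 1/(-12970/(936 + 2159) + 1/(-744579/1147709 - 3922184)) = 1/(-12970/3095 + 1/(-4501526621035/1147709)) = 1/(-12970*1/3095 - 1147709/4501526621035) = 1/(-2594/619 - 1147709/4501526621035) = 1/(-11676960765396661/2786444978420665) = -2786444978420665/11676960765396661 ≈ -0.23863)
-U = -1*(-2786444978420665/11676960765396661) = 2786444978420665/11676960765396661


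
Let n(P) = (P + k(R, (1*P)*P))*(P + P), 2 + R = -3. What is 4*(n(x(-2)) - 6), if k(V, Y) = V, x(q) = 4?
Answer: -56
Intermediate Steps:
R = -5 (R = -2 - 3 = -5)
n(P) = 2*P*(-5 + P) (n(P) = (P - 5)*(P + P) = (-5 + P)*(2*P) = 2*P*(-5 + P))
4*(n(x(-2)) - 6) = 4*(2*4*(-5 + 4) - 6) = 4*(2*4*(-1) - 6) = 4*(-8 - 6) = 4*(-14) = -56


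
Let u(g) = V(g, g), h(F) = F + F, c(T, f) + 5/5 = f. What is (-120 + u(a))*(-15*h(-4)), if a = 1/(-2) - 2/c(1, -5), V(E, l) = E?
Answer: -14420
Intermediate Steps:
c(T, f) = -1 + f
h(F) = 2*F
a = -1/6 (a = 1/(-2) - 2/(-1 - 5) = 1*(-1/2) - 2/(-6) = -1/2 - 2*(-1/6) = -1/2 + 1/3 = -1/6 ≈ -0.16667)
u(g) = g
(-120 + u(a))*(-15*h(-4)) = (-120 - 1/6)*(-30*(-4)) = -(-3605)*(-8)/2 = -721/6*120 = -14420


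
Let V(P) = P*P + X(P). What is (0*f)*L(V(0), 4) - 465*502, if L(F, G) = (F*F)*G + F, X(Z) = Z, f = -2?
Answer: -233430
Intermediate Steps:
V(P) = P + P² (V(P) = P*P + P = P² + P = P + P²)
L(F, G) = F + G*F² (L(F, G) = F²*G + F = G*F² + F = F + G*F²)
(0*f)*L(V(0), 4) - 465*502 = (0*(-2))*((0*(1 + 0))*(1 + (0*(1 + 0))*4)) - 465*502 = 0*((0*1)*(1 + (0*1)*4)) - 233430 = 0*(0*(1 + 0*4)) - 233430 = 0*(0*(1 + 0)) - 233430 = 0*(0*1) - 233430 = 0*0 - 233430 = 0 - 233430 = -233430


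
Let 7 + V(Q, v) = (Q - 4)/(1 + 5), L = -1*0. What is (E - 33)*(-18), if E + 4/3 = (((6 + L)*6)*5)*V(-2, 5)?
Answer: 26538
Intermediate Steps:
L = 0
V(Q, v) = -23/3 + Q/6 (V(Q, v) = -7 + (Q - 4)/(1 + 5) = -7 + (-4 + Q)/6 = -7 + (-4 + Q)*(⅙) = -7 + (-⅔ + Q/6) = -23/3 + Q/6)
E = -4324/3 (E = -4/3 + (((6 + 0)*6)*5)*(-23/3 + (⅙)*(-2)) = -4/3 + ((6*6)*5)*(-23/3 - ⅓) = -4/3 + (36*5)*(-8) = -4/3 + 180*(-8) = -4/3 - 1440 = -4324/3 ≈ -1441.3)
(E - 33)*(-18) = (-4324/3 - 33)*(-18) = -4423/3*(-18) = 26538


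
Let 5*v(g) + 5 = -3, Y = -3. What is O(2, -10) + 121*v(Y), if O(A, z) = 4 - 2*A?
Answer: -968/5 ≈ -193.60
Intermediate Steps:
v(g) = -8/5 (v(g) = -1 + (1/5)*(-3) = -1 - 3/5 = -8/5)
O(2, -10) + 121*v(Y) = (4 - 2*2) + 121*(-8/5) = (4 - 4) - 968/5 = 0 - 968/5 = -968/5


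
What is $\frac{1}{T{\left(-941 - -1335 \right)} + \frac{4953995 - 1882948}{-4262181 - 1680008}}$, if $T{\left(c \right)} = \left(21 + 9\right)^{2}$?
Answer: $\frac{5942189}{5344899053} \approx 0.0011117$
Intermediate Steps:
$T{\left(c \right)} = 900$ ($T{\left(c \right)} = 30^{2} = 900$)
$\frac{1}{T{\left(-941 - -1335 \right)} + \frac{4953995 - 1882948}{-4262181 - 1680008}} = \frac{1}{900 + \frac{4953995 - 1882948}{-4262181 - 1680008}} = \frac{1}{900 + \frac{3071047}{-5942189}} = \frac{1}{900 + 3071047 \left(- \frac{1}{5942189}\right)} = \frac{1}{900 - \frac{3071047}{5942189}} = \frac{1}{\frac{5344899053}{5942189}} = \frac{5942189}{5344899053}$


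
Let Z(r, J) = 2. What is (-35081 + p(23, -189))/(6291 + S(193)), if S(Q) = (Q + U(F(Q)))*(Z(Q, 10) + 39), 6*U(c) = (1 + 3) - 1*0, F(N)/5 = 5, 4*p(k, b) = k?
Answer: -420903/170776 ≈ -2.4646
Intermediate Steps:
p(k, b) = k/4
F(N) = 25 (F(N) = 5*5 = 25)
U(c) = 2/3 (U(c) = ((1 + 3) - 1*0)/6 = (4 + 0)/6 = (1/6)*4 = 2/3)
S(Q) = 82/3 + 41*Q (S(Q) = (Q + 2/3)*(2 + 39) = (2/3 + Q)*41 = 82/3 + 41*Q)
(-35081 + p(23, -189))/(6291 + S(193)) = (-35081 + (1/4)*23)/(6291 + (82/3 + 41*193)) = (-35081 + 23/4)/(6291 + (82/3 + 7913)) = -140301/(4*(6291 + 23821/3)) = -140301/(4*42694/3) = -140301/4*3/42694 = -420903/170776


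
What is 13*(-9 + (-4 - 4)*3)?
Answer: -429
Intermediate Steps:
13*(-9 + (-4 - 4)*3) = 13*(-9 - 8*3) = 13*(-9 - 24) = 13*(-33) = -429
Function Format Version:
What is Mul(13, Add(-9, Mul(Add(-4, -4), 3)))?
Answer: -429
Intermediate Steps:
Mul(13, Add(-9, Mul(Add(-4, -4), 3))) = Mul(13, Add(-9, Mul(-8, 3))) = Mul(13, Add(-9, -24)) = Mul(13, -33) = -429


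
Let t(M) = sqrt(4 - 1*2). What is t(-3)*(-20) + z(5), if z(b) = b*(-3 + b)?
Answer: 10 - 20*sqrt(2) ≈ -18.284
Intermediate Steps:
t(M) = sqrt(2) (t(M) = sqrt(4 - 2) = sqrt(2))
t(-3)*(-20) + z(5) = sqrt(2)*(-20) + 5*(-3 + 5) = -20*sqrt(2) + 5*2 = -20*sqrt(2) + 10 = 10 - 20*sqrt(2)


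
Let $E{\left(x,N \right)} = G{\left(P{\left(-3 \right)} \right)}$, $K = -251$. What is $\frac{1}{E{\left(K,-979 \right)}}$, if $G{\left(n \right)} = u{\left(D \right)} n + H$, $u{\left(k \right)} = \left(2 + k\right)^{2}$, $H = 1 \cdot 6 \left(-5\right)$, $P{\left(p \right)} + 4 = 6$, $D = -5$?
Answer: $- \frac{1}{12} \approx -0.083333$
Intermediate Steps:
$P{\left(p \right)} = 2$ ($P{\left(p \right)} = -4 + 6 = 2$)
$H = -30$ ($H = 6 \left(-5\right) = -30$)
$G{\left(n \right)} = -30 + 9 n$ ($G{\left(n \right)} = \left(2 - 5\right)^{2} n - 30 = \left(-3\right)^{2} n - 30 = 9 n - 30 = -30 + 9 n$)
$E{\left(x,N \right)} = -12$ ($E{\left(x,N \right)} = -30 + 9 \cdot 2 = -30 + 18 = -12$)
$\frac{1}{E{\left(K,-979 \right)}} = \frac{1}{-12} = - \frac{1}{12}$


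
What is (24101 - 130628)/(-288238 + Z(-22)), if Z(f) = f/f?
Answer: 35509/96079 ≈ 0.36958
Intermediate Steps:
Z(f) = 1
(24101 - 130628)/(-288238 + Z(-22)) = (24101 - 130628)/(-288238 + 1) = -106527/(-288237) = -106527*(-1/288237) = 35509/96079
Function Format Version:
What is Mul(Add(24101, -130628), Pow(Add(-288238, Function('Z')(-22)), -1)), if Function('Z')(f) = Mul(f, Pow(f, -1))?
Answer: Rational(35509, 96079) ≈ 0.36958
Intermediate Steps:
Function('Z')(f) = 1
Mul(Add(24101, -130628), Pow(Add(-288238, Function('Z')(-22)), -1)) = Mul(Add(24101, -130628), Pow(Add(-288238, 1), -1)) = Mul(-106527, Pow(-288237, -1)) = Mul(-106527, Rational(-1, 288237)) = Rational(35509, 96079)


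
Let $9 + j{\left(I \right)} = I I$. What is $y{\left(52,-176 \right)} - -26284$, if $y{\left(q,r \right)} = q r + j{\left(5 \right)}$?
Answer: $17148$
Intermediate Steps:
$j{\left(I \right)} = -9 + I^{2}$ ($j{\left(I \right)} = -9 + I I = -9 + I^{2}$)
$y{\left(q,r \right)} = 16 + q r$ ($y{\left(q,r \right)} = q r - \left(9 - 5^{2}\right) = q r + \left(-9 + 25\right) = q r + 16 = 16 + q r$)
$y{\left(52,-176 \right)} - -26284 = \left(16 + 52 \left(-176\right)\right) - -26284 = \left(16 - 9152\right) + 26284 = -9136 + 26284 = 17148$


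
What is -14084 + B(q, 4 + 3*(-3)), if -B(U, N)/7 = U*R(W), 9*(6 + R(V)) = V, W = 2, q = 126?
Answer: -8988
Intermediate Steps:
R(V) = -6 + V/9
B(U, N) = 364*U/9 (B(U, N) = -7*U*(-6 + (1/9)*2) = -7*U*(-6 + 2/9) = -7*U*(-52)/9 = -(-364)*U/9 = 364*U/9)
-14084 + B(q, 4 + 3*(-3)) = -14084 + (364/9)*126 = -14084 + 5096 = -8988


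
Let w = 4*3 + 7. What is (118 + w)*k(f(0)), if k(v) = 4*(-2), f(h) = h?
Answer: -1096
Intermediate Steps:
k(v) = -8
w = 19 (w = 12 + 7 = 19)
(118 + w)*k(f(0)) = (118 + 19)*(-8) = 137*(-8) = -1096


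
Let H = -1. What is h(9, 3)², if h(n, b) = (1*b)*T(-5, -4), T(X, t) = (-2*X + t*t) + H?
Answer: 5625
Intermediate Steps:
T(X, t) = -1 + t² - 2*X (T(X, t) = (-2*X + t*t) - 1 = (-2*X + t²) - 1 = (t² - 2*X) - 1 = -1 + t² - 2*X)
h(n, b) = 25*b (h(n, b) = (1*b)*(-1 + (-4)² - 2*(-5)) = b*(-1 + 16 + 10) = b*25 = 25*b)
h(9, 3)² = (25*3)² = 75² = 5625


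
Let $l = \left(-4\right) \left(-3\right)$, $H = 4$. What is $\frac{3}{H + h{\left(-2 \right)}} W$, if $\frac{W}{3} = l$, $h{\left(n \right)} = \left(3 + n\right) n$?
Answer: $54$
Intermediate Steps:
$h{\left(n \right)} = n \left(3 + n\right)$
$l = 12$
$W = 36$ ($W = 3 \cdot 12 = 36$)
$\frac{3}{H + h{\left(-2 \right)}} W = \frac{3}{4 - 2 \left(3 - 2\right)} 36 = \frac{3}{4 - 2} \cdot 36 = \frac{3}{2} \cdot 36 = 54$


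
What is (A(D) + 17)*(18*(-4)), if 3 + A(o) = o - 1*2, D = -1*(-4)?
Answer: -1152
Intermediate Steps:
D = 4
A(o) = -5 + o (A(o) = -3 + (o - 1*2) = -3 + (o - 2) = -3 + (-2 + o) = -5 + o)
(A(D) + 17)*(18*(-4)) = ((-5 + 4) + 17)*(18*(-4)) = (-1 + 17)*(-72) = 16*(-72) = -1152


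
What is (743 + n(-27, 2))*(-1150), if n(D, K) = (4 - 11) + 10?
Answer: -857900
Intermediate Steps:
n(D, K) = 3 (n(D, K) = -7 + 10 = 3)
(743 + n(-27, 2))*(-1150) = (743 + 3)*(-1150) = 746*(-1150) = -857900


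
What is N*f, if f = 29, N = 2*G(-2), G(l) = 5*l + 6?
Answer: -232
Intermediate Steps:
G(l) = 6 + 5*l
N = -8 (N = 2*(6 + 5*(-2)) = 2*(6 - 10) = 2*(-4) = -8)
N*f = -8*29 = -232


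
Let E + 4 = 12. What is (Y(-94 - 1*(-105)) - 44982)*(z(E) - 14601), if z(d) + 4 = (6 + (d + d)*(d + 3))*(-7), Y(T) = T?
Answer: 714094509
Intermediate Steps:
E = 8 (E = -4 + 12 = 8)
z(d) = -46 - 14*d*(3 + d) (z(d) = -4 + (6 + (d + d)*(d + 3))*(-7) = -4 + (6 + (2*d)*(3 + d))*(-7) = -4 + (6 + 2*d*(3 + d))*(-7) = -4 + (-42 - 14*d*(3 + d)) = -46 - 14*d*(3 + d))
(Y(-94 - 1*(-105)) - 44982)*(z(E) - 14601) = ((-94 - 1*(-105)) - 44982)*((-46 - 42*8 - 14*8**2) - 14601) = ((-94 + 105) - 44982)*((-46 - 336 - 14*64) - 14601) = (11 - 44982)*((-46 - 336 - 896) - 14601) = -44971*(-1278 - 14601) = -44971*(-15879) = 714094509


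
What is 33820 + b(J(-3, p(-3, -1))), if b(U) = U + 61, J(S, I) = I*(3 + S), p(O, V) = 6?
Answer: 33881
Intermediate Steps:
b(U) = 61 + U
33820 + b(J(-3, p(-3, -1))) = 33820 + (61 + 6*(3 - 3)) = 33820 + (61 + 6*0) = 33820 + (61 + 0) = 33820 + 61 = 33881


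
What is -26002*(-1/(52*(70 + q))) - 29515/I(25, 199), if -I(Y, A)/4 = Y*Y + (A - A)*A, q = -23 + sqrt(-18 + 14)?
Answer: 322585157/14384500 - 13001*I/28769 ≈ 22.426 - 0.45191*I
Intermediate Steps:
q = -23 + 2*I (q = -23 + sqrt(-4) = -23 + 2*I ≈ -23.0 + 2.0*I)
I(Y, A) = -4*Y**2 (I(Y, A) = -4*(Y*Y + (A - A)*A) = -4*(Y**2 + 0*A) = -4*(Y**2 + 0) = -4*Y**2)
-26002*(-1/(52*(70 + q))) - 29515/I(25, 199) = -26002*(-1/(52*(70 + (-23 + 2*I)))) - 29515/((-4*25**2)) = -(-611047/57538 + 13001*I/28769) - 29515/((-4*625)) = -26002*(-2444 + 104*I)/5983952 - 29515/(-2500) = -13001*(-2444 + 104*I)/2991976 - 29515*(-1/2500) = -13001*(-2444 + 104*I)/2991976 + 5903/500 = 5903/500 - 13001*(-2444 + 104*I)/2991976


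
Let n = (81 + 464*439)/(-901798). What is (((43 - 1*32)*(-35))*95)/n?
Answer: 4711894550/29111 ≈ 1.6186e+5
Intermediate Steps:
n = -203777/901798 (n = (81 + 203696)*(-1/901798) = 203777*(-1/901798) = -203777/901798 ≈ -0.22597)
(((43 - 1*32)*(-35))*95)/n = (((43 - 1*32)*(-35))*95)/(-203777/901798) = (((43 - 32)*(-35))*95)*(-901798/203777) = ((11*(-35))*95)*(-901798/203777) = -385*95*(-901798/203777) = -36575*(-901798/203777) = 4711894550/29111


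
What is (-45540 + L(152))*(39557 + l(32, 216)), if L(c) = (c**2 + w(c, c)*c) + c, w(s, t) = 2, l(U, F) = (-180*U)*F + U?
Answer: 26476470580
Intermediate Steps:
l(U, F) = U - 180*F*U (l(U, F) = -180*F*U + U = U - 180*F*U)
L(c) = c**2 + 3*c (L(c) = (c**2 + 2*c) + c = c**2 + 3*c)
(-45540 + L(152))*(39557 + l(32, 216)) = (-45540 + 152*(3 + 152))*(39557 + 32*(1 - 180*216)) = (-45540 + 152*155)*(39557 + 32*(1 - 38880)) = (-45540 + 23560)*(39557 + 32*(-38879)) = -21980*(39557 - 1244128) = -21980*(-1204571) = 26476470580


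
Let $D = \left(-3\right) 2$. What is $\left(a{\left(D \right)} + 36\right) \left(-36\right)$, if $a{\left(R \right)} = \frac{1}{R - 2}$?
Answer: $- \frac{2583}{2} \approx -1291.5$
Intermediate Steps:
$D = -6$
$a{\left(R \right)} = \frac{1}{-2 + R}$
$\left(a{\left(D \right)} + 36\right) \left(-36\right) = \left(\frac{1}{-2 - 6} + 36\right) \left(-36\right) = \left(\frac{1}{-8} + 36\right) \left(-36\right) = \left(- \frac{1}{8} + 36\right) \left(-36\right) = \frac{287}{8} \left(-36\right) = - \frac{2583}{2}$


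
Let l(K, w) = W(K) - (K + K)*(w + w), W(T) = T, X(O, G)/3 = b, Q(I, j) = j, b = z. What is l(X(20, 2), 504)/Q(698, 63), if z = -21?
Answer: 2015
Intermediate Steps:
b = -21
X(O, G) = -63 (X(O, G) = 3*(-21) = -63)
l(K, w) = K - 4*K*w (l(K, w) = K - (K + K)*(w + w) = K - 2*K*2*w = K - 4*K*w)
l(X(20, 2), 504)/Q(698, 63) = -63*(1 - 4*504)/63 = -63*(1 - 2016)*(1/63) = -63*(-2015)*(1/63) = 126945*(1/63) = 2015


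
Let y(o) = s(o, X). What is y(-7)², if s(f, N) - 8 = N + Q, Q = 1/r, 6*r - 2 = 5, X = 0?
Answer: 3844/49 ≈ 78.449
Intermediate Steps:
r = 7/6 (r = ⅓ + (⅙)*5 = ⅓ + ⅚ = 7/6 ≈ 1.1667)
Q = 6/7 (Q = 1/(7/6) = 6/7 ≈ 0.85714)
s(f, N) = 62/7 + N (s(f, N) = 8 + (N + 6/7) = 8 + (6/7 + N) = 62/7 + N)
y(o) = 62/7 (y(o) = 62/7 + 0 = 62/7)
y(-7)² = (62/7)² = 3844/49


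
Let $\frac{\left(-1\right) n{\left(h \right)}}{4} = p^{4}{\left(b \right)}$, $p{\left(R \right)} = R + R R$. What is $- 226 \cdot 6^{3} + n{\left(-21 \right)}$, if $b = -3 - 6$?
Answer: $-107544240$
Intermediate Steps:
$b = -9$ ($b = -3 - 6 = -9$)
$p{\left(R \right)} = R + R^{2}$
$n{\left(h \right)} = -107495424$ ($n{\left(h \right)} = - 4 \left(- 9 \left(1 - 9\right)\right)^{4} = - 4 \left(\left(-9\right) \left(-8\right)\right)^{4} = - 4 \cdot 72^{4} = \left(-4\right) 26873856 = -107495424$)
$- 226 \cdot 6^{3} + n{\left(-21 \right)} = - 226 \cdot 6^{3} - 107495424 = \left(-226\right) 216 - 107495424 = -48816 - 107495424 = -107544240$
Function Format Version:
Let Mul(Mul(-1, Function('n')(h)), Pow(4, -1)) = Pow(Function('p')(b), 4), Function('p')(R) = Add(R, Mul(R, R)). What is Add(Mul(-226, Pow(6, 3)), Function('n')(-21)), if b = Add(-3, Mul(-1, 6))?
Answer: -107544240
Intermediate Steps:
b = -9 (b = Add(-3, -6) = -9)
Function('p')(R) = Add(R, Pow(R, 2))
Function('n')(h) = -107495424 (Function('n')(h) = Mul(-4, Pow(Mul(-9, Add(1, -9)), 4)) = Mul(-4, Pow(Mul(-9, -8), 4)) = Mul(-4, Pow(72, 4)) = Mul(-4, 26873856) = -107495424)
Add(Mul(-226, Pow(6, 3)), Function('n')(-21)) = Add(Mul(-226, Pow(6, 3)), -107495424) = Add(Mul(-226, 216), -107495424) = Add(-48816, -107495424) = -107544240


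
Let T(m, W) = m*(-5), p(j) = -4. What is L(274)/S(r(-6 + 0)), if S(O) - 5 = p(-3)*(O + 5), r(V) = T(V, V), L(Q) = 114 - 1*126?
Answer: 4/45 ≈ 0.088889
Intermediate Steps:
T(m, W) = -5*m
L(Q) = -12 (L(Q) = 114 - 126 = -12)
r(V) = -5*V
S(O) = -15 - 4*O (S(O) = 5 - 4*(O + 5) = 5 - 4*(5 + O) = 5 + (-20 - 4*O) = -15 - 4*O)
L(274)/S(r(-6 + 0)) = -12/(-15 - (-20)*(-6 + 0)) = -12/(-15 - (-20)*(-6)) = -12/(-15 - 4*30) = -12/(-15 - 120) = -12/(-135) = -12*(-1/135) = 4/45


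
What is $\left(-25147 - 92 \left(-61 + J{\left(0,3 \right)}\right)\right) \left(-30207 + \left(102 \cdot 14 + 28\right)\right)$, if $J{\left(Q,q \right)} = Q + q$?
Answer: $569586061$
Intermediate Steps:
$\left(-25147 - 92 \left(-61 + J{\left(0,3 \right)}\right)\right) \left(-30207 + \left(102 \cdot 14 + 28\right)\right) = \left(-25147 - 92 \left(-61 + \left(0 + 3\right)\right)\right) \left(-30207 + \left(102 \cdot 14 + 28\right)\right) = \left(-25147 - 92 \left(-61 + 3\right)\right) \left(-30207 + \left(1428 + 28\right)\right) = \left(-25147 - -5336\right) \left(-30207 + 1456\right) = \left(-25147 + 5336\right) \left(-28751\right) = \left(-19811\right) \left(-28751\right) = 569586061$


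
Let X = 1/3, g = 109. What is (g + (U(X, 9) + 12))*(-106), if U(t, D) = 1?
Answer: -12932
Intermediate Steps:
X = 1/3 ≈ 0.33333
(g + (U(X, 9) + 12))*(-106) = (109 + (1 + 12))*(-106) = (109 + 13)*(-106) = 122*(-106) = -12932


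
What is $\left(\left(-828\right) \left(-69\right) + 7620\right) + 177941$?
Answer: $242693$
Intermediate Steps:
$\left(\left(-828\right) \left(-69\right) + 7620\right) + 177941 = \left(57132 + 7620\right) + 177941 = 64752 + 177941 = 242693$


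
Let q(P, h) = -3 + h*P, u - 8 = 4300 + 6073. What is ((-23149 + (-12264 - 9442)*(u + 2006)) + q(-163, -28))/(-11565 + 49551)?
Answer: -44815135/6331 ≈ -7078.7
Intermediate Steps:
u = 10381 (u = 8 + (4300 + 6073) = 8 + 10373 = 10381)
q(P, h) = -3 + P*h
((-23149 + (-12264 - 9442)*(u + 2006)) + q(-163, -28))/(-11565 + 49551) = ((-23149 + (-12264 - 9442)*(10381 + 2006)) + (-3 - 163*(-28)))/(-11565 + 49551) = ((-23149 - 21706*12387) + (-3 + 4564))/37986 = ((-23149 - 268872222) + 4561)*(1/37986) = (-268895371 + 4561)*(1/37986) = -268890810*1/37986 = -44815135/6331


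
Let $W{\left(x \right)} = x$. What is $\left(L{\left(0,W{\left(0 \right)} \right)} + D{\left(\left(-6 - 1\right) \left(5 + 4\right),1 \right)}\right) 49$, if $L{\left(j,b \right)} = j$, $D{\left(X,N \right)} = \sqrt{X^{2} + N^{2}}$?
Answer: $49 \sqrt{3970} \approx 3087.4$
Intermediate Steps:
$D{\left(X,N \right)} = \sqrt{N^{2} + X^{2}}$
$\left(L{\left(0,W{\left(0 \right)} \right)} + D{\left(\left(-6 - 1\right) \left(5 + 4\right),1 \right)}\right) 49 = \left(0 + \sqrt{1^{2} + \left(\left(-6 - 1\right) \left(5 + 4\right)\right)^{2}}\right) 49 = \left(0 + \sqrt{1 + \left(\left(-7\right) 9\right)^{2}}\right) 49 = \left(0 + \sqrt{1 + \left(-63\right)^{2}}\right) 49 = \left(0 + \sqrt{1 + 3969}\right) 49 = \left(0 + \sqrt{3970}\right) 49 = \sqrt{3970} \cdot 49 = 49 \sqrt{3970}$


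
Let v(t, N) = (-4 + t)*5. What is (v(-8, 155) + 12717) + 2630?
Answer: 15287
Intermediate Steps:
v(t, N) = -20 + 5*t
(v(-8, 155) + 12717) + 2630 = ((-20 + 5*(-8)) + 12717) + 2630 = ((-20 - 40) + 12717) + 2630 = (-60 + 12717) + 2630 = 12657 + 2630 = 15287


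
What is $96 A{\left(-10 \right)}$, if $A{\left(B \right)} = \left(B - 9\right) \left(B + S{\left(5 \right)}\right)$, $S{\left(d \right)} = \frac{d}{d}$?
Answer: $16416$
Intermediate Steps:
$S{\left(d \right)} = 1$
$A{\left(B \right)} = \left(1 + B\right) \left(-9 + B\right)$ ($A{\left(B \right)} = \left(B - 9\right) \left(B + 1\right) = \left(-9 + B\right) \left(1 + B\right) = \left(1 + B\right) \left(-9 + B\right)$)
$96 A{\left(-10 \right)} = 96 \left(-9 + \left(-10\right)^{2} - -80\right) = 96 \left(-9 + 100 + 80\right) = 96 \cdot 171 = 16416$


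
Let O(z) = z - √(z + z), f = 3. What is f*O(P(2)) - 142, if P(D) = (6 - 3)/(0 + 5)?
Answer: -701/5 - 3*√30/5 ≈ -143.49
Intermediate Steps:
P(D) = ⅗ (P(D) = 3/5 = 3*(⅕) = ⅗)
O(z) = z - √2*√z (O(z) = z - √(2*z) = z - √2*√z)
f*O(P(2)) - 142 = 3*(⅗ - √2*√(⅗)) - 142 = 3*(⅗ - √2*√15/5) - 142 = 3*(⅗ - √30/5) - 142 = (9/5 - 3*√30/5) - 142 = -701/5 - 3*√30/5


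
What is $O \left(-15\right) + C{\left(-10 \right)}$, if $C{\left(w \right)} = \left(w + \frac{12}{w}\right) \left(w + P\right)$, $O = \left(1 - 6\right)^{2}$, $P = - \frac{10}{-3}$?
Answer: $- \frac{901}{3} \approx -300.33$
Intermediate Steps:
$P = \frac{10}{3}$ ($P = \left(-10\right) \left(- \frac{1}{3}\right) = \frac{10}{3} \approx 3.3333$)
$O = 25$ ($O = \left(1 - 6\right)^{2} = \left(-5\right)^{2} = 25$)
$C{\left(w \right)} = \left(\frac{10}{3} + w\right) \left(w + \frac{12}{w}\right)$ ($C{\left(w \right)} = \left(w + \frac{12}{w}\right) \left(w + \frac{10}{3}\right) = \left(w + \frac{12}{w}\right) \left(\frac{10}{3} + w\right) = \left(\frac{10}{3} + w\right) \left(w + \frac{12}{w}\right)$)
$O \left(-15\right) + C{\left(-10 \right)} = 25 \left(-15\right) + \left(12 + \left(-10\right)^{2} + \frac{40}{-10} + \frac{10}{3} \left(-10\right)\right) = -375 + \left(12 + 100 + 40 \left(- \frac{1}{10}\right) - \frac{100}{3}\right) = -375 + \left(12 + 100 - 4 - \frac{100}{3}\right) = -375 + \frac{224}{3} = - \frac{901}{3}$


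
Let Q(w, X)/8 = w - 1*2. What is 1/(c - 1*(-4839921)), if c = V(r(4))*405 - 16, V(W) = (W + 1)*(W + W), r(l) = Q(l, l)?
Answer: 1/5060225 ≈ 1.9762e-7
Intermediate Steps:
Q(w, X) = -16 + 8*w (Q(w, X) = 8*(w - 1*2) = 8*(w - 2) = 8*(-2 + w) = -16 + 8*w)
r(l) = -16 + 8*l
V(W) = 2*W*(1 + W) (V(W) = (1 + W)*(2*W) = 2*W*(1 + W))
c = 220304 (c = (2*(-16 + 8*4)*(1 + (-16 + 8*4)))*405 - 16 = (2*(-16 + 32)*(1 + (-16 + 32)))*405 - 16 = (2*16*(1 + 16))*405 - 16 = (2*16*17)*405 - 16 = 544*405 - 16 = 220320 - 16 = 220304)
1/(c - 1*(-4839921)) = 1/(220304 - 1*(-4839921)) = 1/(220304 + 4839921) = 1/5060225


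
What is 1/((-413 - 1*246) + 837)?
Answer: 1/178 ≈ 0.0056180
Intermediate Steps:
1/((-413 - 1*246) + 837) = 1/((-413 - 246) + 837) = 1/(-659 + 837) = 1/178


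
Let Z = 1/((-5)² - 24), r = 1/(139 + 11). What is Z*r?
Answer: 1/150 ≈ 0.0066667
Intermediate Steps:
r = 1/150 ≈ 0.0066667
Z = 1 (Z = 1/(25 - 24) = 1/1 = 1)
Z*r = 1*(1/150) = 1/150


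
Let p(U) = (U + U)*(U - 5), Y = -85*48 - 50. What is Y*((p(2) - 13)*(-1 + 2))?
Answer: 103250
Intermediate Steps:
Y = -4130 (Y = -4080 - 50 = -4130)
p(U) = 2*U*(-5 + U) (p(U) = (2*U)*(-5 + U) = 2*U*(-5 + U))
Y*((p(2) - 13)*(-1 + 2)) = -4130*(2*2*(-5 + 2) - 13)*(-1 + 2) = -4130*(2*2*(-3) - 13) = -4130*(-12 - 13) = -(-103250) = -4130*(-25) = 103250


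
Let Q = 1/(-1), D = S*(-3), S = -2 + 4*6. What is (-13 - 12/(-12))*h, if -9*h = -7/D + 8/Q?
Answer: -1042/99 ≈ -10.525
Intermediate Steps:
S = 22 (S = -2 + 24 = 22)
D = -66 (D = 22*(-3) = -66)
Q = -1
h = 521/594 (h = -(-7/(-66) + 8/(-1))/9 = -(-7*(-1/66) + 8*(-1))/9 = -(7/66 - 8)/9 = -⅑*(-521/66) = 521/594 ≈ 0.87710)
(-13 - 12/(-12))*h = (-13 - 12/(-12))*(521/594) = (-13 - 12*(-1/12))*(521/594) = (-13 + 1)*(521/594) = -12*521/594 = -1042/99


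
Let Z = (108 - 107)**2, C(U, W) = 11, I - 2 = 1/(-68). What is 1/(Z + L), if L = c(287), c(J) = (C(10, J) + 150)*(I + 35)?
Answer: 68/404983 ≈ 0.00016791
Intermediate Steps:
I = 135/68 (I = 2 + 1/(-68) = 2 - 1/68 = 135/68 ≈ 1.9853)
c(J) = 404915/68 (c(J) = (11 + 150)*(135/68 + 35) = 161*(2515/68) = 404915/68)
L = 404915/68 ≈ 5954.6
Z = 1 (Z = 1**2 = 1)
1/(Z + L) = 1/(1 + 404915/68) = 1/(404983/68) = 68/404983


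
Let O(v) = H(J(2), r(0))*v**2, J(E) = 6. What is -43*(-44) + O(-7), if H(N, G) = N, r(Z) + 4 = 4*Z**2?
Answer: 2186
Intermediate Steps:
r(Z) = -4 + 4*Z**2
O(v) = 6*v**2
-43*(-44) + O(-7) = -43*(-44) + 6*(-7)**2 = 1892 + 6*49 = 1892 + 294 = 2186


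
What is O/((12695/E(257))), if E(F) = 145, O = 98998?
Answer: 2870942/2539 ≈ 1130.7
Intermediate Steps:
O/((12695/E(257))) = 98998/((12695/145)) = 98998/((12695*(1/145))) = 98998/(2539/29) = 98998*(29/2539) = 2870942/2539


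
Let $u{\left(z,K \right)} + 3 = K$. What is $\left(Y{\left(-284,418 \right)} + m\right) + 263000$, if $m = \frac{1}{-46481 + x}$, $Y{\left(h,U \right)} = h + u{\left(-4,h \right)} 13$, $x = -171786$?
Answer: $\frac{56527878994}{218267} \approx 2.5899 \cdot 10^{5}$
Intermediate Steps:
$u{\left(z,K \right)} = -3 + K$
$Y{\left(h,U \right)} = -39 + 14 h$ ($Y{\left(h,U \right)} = h + \left(-3 + h\right) 13 = h + \left(-39 + 13 h\right) = -39 + 14 h$)
$m = - \frac{1}{218267}$ ($m = \frac{1}{-46481 - 171786} = \frac{1}{-218267} = - \frac{1}{218267} \approx -4.5815 \cdot 10^{-6}$)
$\left(Y{\left(-284,418 \right)} + m\right) + 263000 = \left(\left(-39 + 14 \left(-284\right)\right) - \frac{1}{218267}\right) + 263000 = \left(\left(-39 - 3976\right) - \frac{1}{218267}\right) + 263000 = \left(-4015 - \frac{1}{218267}\right) + 263000 = - \frac{876342006}{218267} + 263000 = \frac{56527878994}{218267}$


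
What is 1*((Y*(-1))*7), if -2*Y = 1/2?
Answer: 7/4 ≈ 1.7500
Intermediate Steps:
Y = -1/4 (Y = -1/2/2 = -1/2*1/2 = -1/4 ≈ -0.25000)
1*((Y*(-1))*7) = 1*(-1/4*(-1)*7) = 1*((1/4)*7) = 1*(7/4) = 7/4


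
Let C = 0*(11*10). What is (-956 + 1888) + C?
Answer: 932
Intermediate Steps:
C = 0 (C = 0*110 = 0)
(-956 + 1888) + C = (-956 + 1888) + 0 = 932 + 0 = 932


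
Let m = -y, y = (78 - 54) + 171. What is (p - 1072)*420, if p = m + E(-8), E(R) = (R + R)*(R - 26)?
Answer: -303660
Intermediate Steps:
y = 195 (y = 24 + 171 = 195)
E(R) = 2*R*(-26 + R) (E(R) = (2*R)*(-26 + R) = 2*R*(-26 + R))
m = -195 (m = -1*195 = -195)
p = 349 (p = -195 + 2*(-8)*(-26 - 8) = -195 + 2*(-8)*(-34) = -195 + 544 = 349)
(p - 1072)*420 = (349 - 1072)*420 = -723*420 = -303660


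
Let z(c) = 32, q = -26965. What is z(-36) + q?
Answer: -26933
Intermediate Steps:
z(-36) + q = 32 - 26965 = -26933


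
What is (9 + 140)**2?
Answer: 22201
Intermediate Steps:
(9 + 140)**2 = 149**2 = 22201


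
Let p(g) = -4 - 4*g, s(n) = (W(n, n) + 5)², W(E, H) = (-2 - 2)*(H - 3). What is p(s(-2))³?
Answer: -15700120064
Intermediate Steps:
W(E, H) = 12 - 4*H (W(E, H) = -4*(-3 + H) = 12 - 4*H)
s(n) = (17 - 4*n)² (s(n) = ((12 - 4*n) + 5)² = (17 - 4*n)²)
p(s(-2))³ = (-4 - 4*(-17 + 4*(-2))²)³ = (-4 - 4*(-17 - 8)²)³ = (-4 - 4*(-25)²)³ = (-4 - 4*625)³ = (-4 - 2500)³ = (-2504)³ = -15700120064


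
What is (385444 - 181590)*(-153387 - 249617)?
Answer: -82153977416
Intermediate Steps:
(385444 - 181590)*(-153387 - 249617) = 203854*(-403004) = -82153977416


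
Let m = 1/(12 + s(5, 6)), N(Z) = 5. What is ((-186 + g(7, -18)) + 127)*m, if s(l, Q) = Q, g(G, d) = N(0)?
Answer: -3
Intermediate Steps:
g(G, d) = 5
m = 1/18 (m = 1/(12 + 6) = 1/18 ≈ 0.055556)
((-186 + g(7, -18)) + 127)*m = ((-186 + 5) + 127)*(1/18) = (-181 + 127)*(1/18) = -54*1/18 = -3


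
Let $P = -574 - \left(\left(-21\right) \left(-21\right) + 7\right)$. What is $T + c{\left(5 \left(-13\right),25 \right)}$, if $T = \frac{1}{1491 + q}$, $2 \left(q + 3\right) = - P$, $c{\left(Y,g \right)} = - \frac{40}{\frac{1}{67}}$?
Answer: $- \frac{5357319}{1999} \approx -2680.0$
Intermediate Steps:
$c{\left(Y,g \right)} = -2680$ ($c{\left(Y,g \right)} = - 40 \frac{1}{\frac{1}{67}} = \left(-40\right) 67 = -2680$)
$P = -1022$ ($P = -574 - \left(441 + 7\right) = -574 - 448 = -1022$)
$q = 508$ ($q = -3 + \frac{\left(-1\right) \left(-1022\right)}{2} = -3 + \frac{1}{2} \cdot 1022 = -3 + 511 = 508$)
$T = \frac{1}{1999}$ ($T = \frac{1}{1491 + 508} = \frac{1}{1999} \approx 0.00050025$)
$T + c{\left(5 \left(-13\right),25 \right)} = \frac{1}{1999} - 2680 = - \frac{5357319}{1999}$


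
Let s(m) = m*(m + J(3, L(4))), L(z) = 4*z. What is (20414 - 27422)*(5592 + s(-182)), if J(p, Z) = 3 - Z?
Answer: -287902656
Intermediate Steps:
s(m) = m*(-13 + m) (s(m) = m*(m + (3 - 4*4)) = m*(m + (3 - 1*16)) = m*(m + (3 - 16)) = m*(m - 13) = m*(-13 + m))
(20414 - 27422)*(5592 + s(-182)) = (20414 - 27422)*(5592 - 182*(-13 - 182)) = -7008*(5592 - 182*(-195)) = -7008*(5592 + 35490) = -7008*41082 = -287902656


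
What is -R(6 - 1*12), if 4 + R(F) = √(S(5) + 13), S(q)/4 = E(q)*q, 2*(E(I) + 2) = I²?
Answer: 4 - √223 ≈ -10.933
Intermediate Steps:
E(I) = -2 + I²/2
S(q) = 4*q*(-2 + q²/2) (S(q) = 4*((-2 + q²/2)*q) = 4*(q*(-2 + q²/2)) = 4*q*(-2 + q²/2))
R(F) = -4 + √223 (R(F) = -4 + √(2*5*(-4 + 5²) + 13) = -4 + √(2*5*(-4 + 25) + 13) = -4 + √(2*5*21 + 13) = -4 + √(210 + 13) = -4 + √223)
-R(6 - 1*12) = -(-4 + √223) = 4 - √223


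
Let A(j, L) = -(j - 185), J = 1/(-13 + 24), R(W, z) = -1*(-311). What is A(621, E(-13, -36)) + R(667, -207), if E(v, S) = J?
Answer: -125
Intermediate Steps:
R(W, z) = 311
J = 1/11 ≈ 0.090909
E(v, S) = 1/11
A(j, L) = 185 - j (A(j, L) = -(-185 + j) = 185 - j)
A(621, E(-13, -36)) + R(667, -207) = (185 - 1*621) + 311 = (185 - 621) + 311 = -436 + 311 = -125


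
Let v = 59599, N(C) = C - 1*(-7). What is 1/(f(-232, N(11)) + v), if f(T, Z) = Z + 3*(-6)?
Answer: 1/59599 ≈ 1.6779e-5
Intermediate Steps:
N(C) = 7 + C (N(C) = C + 7 = 7 + C)
f(T, Z) = -18 + Z (f(T, Z) = Z - 18 = -18 + Z)
1/(f(-232, N(11)) + v) = 1/((-18 + (7 + 11)) + 59599) = 1/((-18 + 18) + 59599) = 1/(0 + 59599) = 1/59599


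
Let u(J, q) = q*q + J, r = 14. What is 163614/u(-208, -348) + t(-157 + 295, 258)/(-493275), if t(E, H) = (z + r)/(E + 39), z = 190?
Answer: 2380843417111/1759231744800 ≈ 1.3533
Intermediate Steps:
u(J, q) = J + q**2 (u(J, q) = q**2 + J = J + q**2)
t(E, H) = 204/(39 + E) (t(E, H) = (190 + 14)/(E + 39) = 204/(39 + E))
163614/u(-208, -348) + t(-157 + 295, 258)/(-493275) = 163614/(-208 + (-348)**2) + (204/(39 + (-157 + 295)))/(-493275) = 163614/(-208 + 121104) + (204/(39 + 138))*(-1/493275) = 163614/120896 + (204/177)*(-1/493275) = 163614*(1/120896) + (204*(1/177))*(-1/493275) = 81807/60448 + (68/59)*(-1/493275) = 81807/60448 - 68/29103225 = 2380843417111/1759231744800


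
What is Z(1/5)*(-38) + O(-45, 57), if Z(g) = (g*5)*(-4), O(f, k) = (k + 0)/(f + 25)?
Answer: 2983/20 ≈ 149.15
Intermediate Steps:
O(f, k) = k/(25 + f)
Z(g) = -20*g (Z(g) = (5*g)*(-4) = -20*g)
Z(1/5)*(-38) + O(-45, 57) = -20/5*(-38) + 57/(25 - 45) = -20*⅕*(-38) + 57/(-20) = -4*(-38) + 57*(-1/20) = 152 - 57/20 = 2983/20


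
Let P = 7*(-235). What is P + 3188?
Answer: 1543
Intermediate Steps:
P = -1645
P + 3188 = -1645 + 3188 = 1543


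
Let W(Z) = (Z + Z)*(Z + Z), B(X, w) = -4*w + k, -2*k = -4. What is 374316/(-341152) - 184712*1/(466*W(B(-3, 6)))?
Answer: -284597855/218593144 ≈ -1.3020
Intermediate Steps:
k = 2 (k = -1/2*(-4) = 2)
B(X, w) = 2 - 4*w (B(X, w) = -4*w + 2 = 2 - 4*w)
W(Z) = 4*Z**2 (W(Z) = (2*Z)*(2*Z) = 4*Z**2)
374316/(-341152) - 184712*1/(466*W(B(-3, 6))) = 374316/(-341152) - 184712*1/(1864*(2 - 4*6)**2) = 374316*(-1/341152) - 184712*1/(1864*(2 - 24)**2) = -93579/85288 - 184712/((4*(-22)**2)*466) = -93579/85288 - 184712/((4*484)*466) = -93579/85288 - 184712/(1936*466) = -93579/85288 - 184712/902176 = -93579/85288 - 184712*1/902176 = -93579/85288 - 2099/10252 = -284597855/218593144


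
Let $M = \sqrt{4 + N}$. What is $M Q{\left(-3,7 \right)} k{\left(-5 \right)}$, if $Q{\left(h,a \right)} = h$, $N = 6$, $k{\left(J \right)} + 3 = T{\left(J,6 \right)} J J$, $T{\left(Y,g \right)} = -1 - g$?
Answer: $534 \sqrt{10} \approx 1688.7$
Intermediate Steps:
$k{\left(J \right)} = -3 - 7 J^{2}$ ($k{\left(J \right)} = -3 + \left(-1 - 6\right) J J = -3 + - 7 J J = -3 - 7 J^{2}$)
$M = \sqrt{10}$ ($M = \sqrt{4 + 6} = \sqrt{10} \approx 3.1623$)
$M Q{\left(-3,7 \right)} k{\left(-5 \right)} = \sqrt{10} \left(-3\right) \left(-3 - 7 \left(-5\right)^{2}\right) = - 3 \sqrt{10} \left(-3 - 175\right) = - 3 \sqrt{10} \left(-178\right) = 534 \sqrt{10}$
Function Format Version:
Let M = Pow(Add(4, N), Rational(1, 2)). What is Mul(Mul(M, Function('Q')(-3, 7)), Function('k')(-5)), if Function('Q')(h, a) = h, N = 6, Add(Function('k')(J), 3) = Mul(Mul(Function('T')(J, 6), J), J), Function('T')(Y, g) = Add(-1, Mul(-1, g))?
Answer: Mul(534, Pow(10, Rational(1, 2))) ≈ 1688.7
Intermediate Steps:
Function('k')(J) = Add(-3, Mul(-7, Pow(J, 2))) (Function('k')(J) = Add(-3, Mul(Mul(Add(-1, Mul(-1, 6)), J), J)) = Add(-3, Mul(Mul(Add(-1, -6), J), J)) = Add(-3, Mul(Mul(-7, J), J)) = Add(-3, Mul(-7, Pow(J, 2))))
M = Pow(10, Rational(1, 2)) (M = Pow(Add(4, 6), Rational(1, 2)) = Pow(10, Rational(1, 2)) ≈ 3.1623)
Mul(Mul(M, Function('Q')(-3, 7)), Function('k')(-5)) = Mul(Mul(Pow(10, Rational(1, 2)), -3), Add(-3, Mul(-7, Pow(-5, 2)))) = Mul(Mul(-3, Pow(10, Rational(1, 2))), Add(-3, Mul(-7, 25))) = Mul(Mul(-3, Pow(10, Rational(1, 2))), Add(-3, -175)) = Mul(Mul(-3, Pow(10, Rational(1, 2))), -178) = Mul(534, Pow(10, Rational(1, 2)))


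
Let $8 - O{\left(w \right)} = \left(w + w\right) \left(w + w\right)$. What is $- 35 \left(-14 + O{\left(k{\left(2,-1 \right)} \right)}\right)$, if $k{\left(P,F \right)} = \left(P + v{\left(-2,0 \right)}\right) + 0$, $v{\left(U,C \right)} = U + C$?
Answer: $210$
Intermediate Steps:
$v{\left(U,C \right)} = C + U$
$k{\left(P,F \right)} = -2 + P$ ($k{\left(P,F \right)} = \left(P + \left(0 - 2\right)\right) + 0 = \left(P - 2\right) + 0 = \left(-2 + P\right) + 0 = -2 + P$)
$O{\left(w \right)} = 8 - 4 w^{2}$ ($O{\left(w \right)} = 8 - \left(w + w\right) \left(w + w\right) = 8 - 2 w 2 w = 8 - 4 w^{2}$)
$- 35 \left(-14 + O{\left(k{\left(2,-1 \right)} \right)}\right) = - 35 \left(-14 + \left(8 - 4 \left(-2 + 2\right)^{2}\right)\right) = - 35 \left(-14 + \left(8 - 4 \cdot 0^{2}\right)\right) = - 35 \left(-14 + \left(8 - 0\right)\right) = - 35 \left(-14 + \left(8 + 0\right)\right) = - 35 \left(-14 + 8\right) = \left(-35\right) \left(-6\right) = 210$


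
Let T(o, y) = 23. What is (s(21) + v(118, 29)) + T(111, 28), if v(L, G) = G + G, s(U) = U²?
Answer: 522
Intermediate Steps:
v(L, G) = 2*G
(s(21) + v(118, 29)) + T(111, 28) = (21² + 2*29) + 23 = (441 + 58) + 23 = 499 + 23 = 522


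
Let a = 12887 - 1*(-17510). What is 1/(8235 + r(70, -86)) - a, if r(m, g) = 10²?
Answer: -253358994/8335 ≈ -30397.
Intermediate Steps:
r(m, g) = 100
a = 30397 (a = 12887 + 17510 = 30397)
1/(8235 + r(70, -86)) - a = 1/(8235 + 100) - 1*30397 = 1/8335 - 30397 = -253358994/8335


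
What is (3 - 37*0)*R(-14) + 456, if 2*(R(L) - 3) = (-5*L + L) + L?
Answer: 528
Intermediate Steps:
R(L) = 3 - 3*L/2 (R(L) = 3 + ((-5*L + L) + L)/2 = 3 + (-4*L + L)/2 = 3 + (-3*L)/2 = 3 - 3*L/2)
(3 - 37*0)*R(-14) + 456 = (3 - 37*0)*(3 - 3/2*(-14)) + 456 = (3 + 0)*(3 + 21) + 456 = 3*24 + 456 = 72 + 456 = 528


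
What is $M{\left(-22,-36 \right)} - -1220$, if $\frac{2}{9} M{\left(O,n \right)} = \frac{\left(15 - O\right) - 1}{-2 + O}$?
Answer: $\frac{4853}{4} \approx 1213.3$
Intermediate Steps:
$M{\left(O,n \right)} = \frac{9 \left(14 - O\right)}{2 \left(-2 + O\right)}$ ($M{\left(O,n \right)} = \frac{9 \frac{\left(15 - O\right) - 1}{-2 + O}}{2} = \frac{9 \frac{14 - O}{-2 + O}}{2} = \frac{9 \left(14 - O\right)}{2 \left(-2 + O\right)}$)
$M{\left(-22,-36 \right)} - -1220 = \frac{9 \left(14 - -22\right)}{2 \left(-2 - 22\right)} - -1220 = \frac{9 \left(14 + 22\right)}{2 \left(-24\right)} + \left(-613 + 1833\right) = \frac{9}{2} \left(- \frac{1}{24}\right) 36 + 1220 = - \frac{27}{4} + 1220 = \frac{4853}{4}$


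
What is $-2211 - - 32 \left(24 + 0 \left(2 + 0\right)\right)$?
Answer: $-1443$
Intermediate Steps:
$-2211 - - 32 \left(24 + 0 \left(2 + 0\right)\right) = -2211 - - 32 \left(24 + 0 \cdot 2\right) = -2211 - - 32 \left(24 + 0\right) = -2211 - \left(-32\right) 24 = -2211 - -768 = -2211 + 768 = -1443$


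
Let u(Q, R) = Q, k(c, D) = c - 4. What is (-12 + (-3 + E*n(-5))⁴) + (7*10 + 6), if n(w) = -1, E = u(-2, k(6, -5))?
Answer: 65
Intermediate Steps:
k(c, D) = -4 + c
E = -2
(-12 + (-3 + E*n(-5))⁴) + (7*10 + 6) = (-12 + (-3 - 2*(-1))⁴) + (7*10 + 6) = (-12 + (-3 + 2)⁴) + (70 + 6) = (-12 + (-1)⁴) + 76 = (-12 + 1) + 76 = -11 + 76 = 65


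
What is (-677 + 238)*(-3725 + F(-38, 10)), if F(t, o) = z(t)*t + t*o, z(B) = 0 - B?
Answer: 2436011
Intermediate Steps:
z(B) = -B
F(t, o) = -t**2 + o*t (F(t, o) = (-t)*t + t*o = -t**2 + o*t)
(-677 + 238)*(-3725 + F(-38, 10)) = (-677 + 238)*(-3725 - 38*(10 - 1*(-38))) = -439*(-3725 - 38*(10 + 38)) = -439*(-3725 - 38*48) = -439*(-3725 - 1824) = -439*(-5549) = 2436011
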